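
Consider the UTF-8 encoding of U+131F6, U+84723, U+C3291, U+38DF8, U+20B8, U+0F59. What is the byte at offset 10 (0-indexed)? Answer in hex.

U+131F6 → 4-byte form F0 93 87 B6 at offsets 0–3.
U+84723 → 4-byte form F2 84 9C A3 at offsets 4–7.
U+C3291 → 4-byte form F3 83 8A 91 at offsets 8–11.
Offset 10 falls in char 3's range; it's byte 3 of F3 83 8A 91 = 0x8A.

0x8A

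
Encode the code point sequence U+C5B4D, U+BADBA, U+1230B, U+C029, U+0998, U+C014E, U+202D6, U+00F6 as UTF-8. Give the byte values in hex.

U+C5B4D: 4-byte form → F3 85 AD 8D.
U+BADBA: 4-byte form → F2 BA B6 BA.
U+1230B: 4-byte form → F0 92 8C 8B.
U+C029: 3-byte form → EC 80 A9.
U+0998: 3-byte form → E0 A6 98.
U+C014E: 4-byte form → F3 80 85 8E.
U+202D6: 4-byte form → F0 A0 8B 96.
U+00F6: 2-byte form → C3 B6.
Concatenated (28 bytes): F3 85 AD 8D F2 BA B6 BA F0 92 8C 8B EC 80 A9 E0 A6 98 F3 80 85 8E F0 A0 8B 96 C3 B6.

F3 85 AD 8D F2 BA B6 BA F0 92 8C 8B EC 80 A9 E0 A6 98 F3 80 85 8E F0 A0 8B 96 C3 B6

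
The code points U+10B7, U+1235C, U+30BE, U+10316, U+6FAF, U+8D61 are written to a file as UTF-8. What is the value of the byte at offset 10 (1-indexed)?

1-indexed offset 10 is 0-indexed offset 9.
U+10B7 → 3-byte form E1 82 B7 at offsets 0–2.
U+1235C → 4-byte form F0 92 8D 9C at offsets 3–6.
U+30BE → 3-byte form E3 82 BE at offsets 7–9.
Offset 9 falls in char 3's range; it's byte 3 of E3 82 BE = 0xBE.

0xBE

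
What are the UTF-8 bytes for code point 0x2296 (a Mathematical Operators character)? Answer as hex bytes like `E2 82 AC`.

E2 8A 96

U+2296 = 0x2296 = 8854 decimal. In range U+0800–U+FFFF → 3-byte form: 1110xxxx 10xxxxxx 10xxxxxx.
Binary (16 bits): 0010001010010110.
Split 4+6+6: 0010 | 001010 | 010110.
Byte 1: 11100010 = 0xE2.
Byte 2: 10001010 = 0x8A.
Byte 3: 10010110 = 0x96.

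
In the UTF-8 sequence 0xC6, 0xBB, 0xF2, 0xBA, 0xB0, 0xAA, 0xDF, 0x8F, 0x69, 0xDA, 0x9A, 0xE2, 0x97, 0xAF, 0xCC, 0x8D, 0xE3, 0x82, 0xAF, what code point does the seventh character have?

U+030D

Offset 0: leading byte 0xC6 = 11000110 → 2-byte char #1 = C6 BB.
Offset 2: leading byte 0xF2 = 11110010 → 4-byte char #2 = F2 BA B0 AA.
Offset 6: leading byte 0xDF = 11011111 → 2-byte char #3 = DF 8F.
Offset 8: leading byte 0x69 = 01101001 → 1-byte char #4 = 69.
Offset 9: leading byte 0xDA = 11011010 → 2-byte char #5 = DA 9A.
Offset 11: leading byte 0xE2 = 11100010 → 3-byte char #6 = E2 97 AF.
Offset 14: leading byte 0xCC = 11001100 → 2-byte char #7 = CC 8D.
Leading byte 0xCC = 11001100 matches 110xxxxx → 2-byte sequence.
Byte 1: 0xCC = 11001100, payload 01100 (5 bits).
Byte 2: 0x8D = 10001101 (10xxxxxx ✓), payload 001101.
Concatenate: 01100001101 = 0x30D (11 bits → U+030D).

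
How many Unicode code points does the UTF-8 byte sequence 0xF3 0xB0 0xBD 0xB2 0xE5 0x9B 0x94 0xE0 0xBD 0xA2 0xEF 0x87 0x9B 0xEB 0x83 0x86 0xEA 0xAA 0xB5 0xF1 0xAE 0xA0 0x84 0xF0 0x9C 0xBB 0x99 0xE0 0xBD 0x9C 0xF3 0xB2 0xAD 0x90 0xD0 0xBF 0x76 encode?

12

Byte at offset 0: 0xF3 = 11110011 → 4-byte char (#1). Advance 4.
Byte at offset 4: 0xE5 = 11100101 → 3-byte char (#2). Advance 3.
Byte at offset 7: 0xE0 = 11100000 → 3-byte char (#3). Advance 3.
Byte at offset 10: 0xEF = 11101111 → 3-byte char (#4). Advance 3.
Byte at offset 13: 0xEB = 11101011 → 3-byte char (#5). Advance 3.
Byte at offset 16: 0xEA = 11101010 → 3-byte char (#6). Advance 3.
Byte at offset 19: 0xF1 = 11110001 → 4-byte char (#7). Advance 4.
Byte at offset 23: 0xF0 = 11110000 → 4-byte char (#8). Advance 4.
Byte at offset 27: 0xE0 = 11100000 → 3-byte char (#9). Advance 3.
Byte at offset 30: 0xF3 = 11110011 → 4-byte char (#10). Advance 4.
Byte at offset 34: 0xD0 = 11010000 → 2-byte char (#11). Advance 2.
Byte at offset 36: 0x76 = 01110110 → 1-byte char (#12). Advance 1.
Reached end at offset 37 after 12 code points.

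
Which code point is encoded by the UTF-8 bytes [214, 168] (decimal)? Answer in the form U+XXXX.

U+05A8

Leading byte 0xD6 = 11010110 matches 110xxxxx → 2-byte sequence.
Byte 1: 0xD6 = 11010110, payload 10110 (5 bits).
Byte 2: 0xA8 = 10101000 (10xxxxxx ✓), payload 101000.
Concatenate: 10110101000 = 0x5A8 (11 bits → U+05A8).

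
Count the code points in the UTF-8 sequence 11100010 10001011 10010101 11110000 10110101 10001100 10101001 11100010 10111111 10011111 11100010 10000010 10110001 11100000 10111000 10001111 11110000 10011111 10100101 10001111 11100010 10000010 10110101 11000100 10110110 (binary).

8

Byte at offset 0: 0xE2 = 11100010 → 3-byte char (#1). Advance 3.
Byte at offset 3: 0xF0 = 11110000 → 4-byte char (#2). Advance 4.
Byte at offset 7: 0xE2 = 11100010 → 3-byte char (#3). Advance 3.
Byte at offset 10: 0xE2 = 11100010 → 3-byte char (#4). Advance 3.
Byte at offset 13: 0xE0 = 11100000 → 3-byte char (#5). Advance 3.
Byte at offset 16: 0xF0 = 11110000 → 4-byte char (#6). Advance 4.
Byte at offset 20: 0xE2 = 11100010 → 3-byte char (#7). Advance 3.
Byte at offset 23: 0xC4 = 11000100 → 2-byte char (#8). Advance 2.
Reached end at offset 25 after 8 code points.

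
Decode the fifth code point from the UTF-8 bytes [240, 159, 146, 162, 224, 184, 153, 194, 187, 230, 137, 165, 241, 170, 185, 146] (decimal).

U+6AE52

Offset 0: leading byte 0xF0 = 11110000 → 4-byte char #1 = F0 9F 92 A2.
Offset 4: leading byte 0xE0 = 11100000 → 3-byte char #2 = E0 B8 99.
Offset 7: leading byte 0xC2 = 11000010 → 2-byte char #3 = C2 BB.
Offset 9: leading byte 0xE6 = 11100110 → 3-byte char #4 = E6 89 A5.
Offset 12: leading byte 0xF1 = 11110001 → 4-byte char #5 = F1 AA B9 92.
Leading byte 0xF1 = 11110001 matches 11110xxx → 4-byte sequence.
Byte 1: 0xF1 = 11110001, payload 001 (3 bits).
Byte 2: 0xAA = 10101010 (10xxxxxx ✓), payload 101010.
Byte 3: 0xB9 = 10111001 (10xxxxxx ✓), payload 111001.
Byte 4: 0x92 = 10010010 (10xxxxxx ✓), payload 010010.
Concatenate: 001101010111001010010 = 0x6AE52 (21 bits → U+6AE52).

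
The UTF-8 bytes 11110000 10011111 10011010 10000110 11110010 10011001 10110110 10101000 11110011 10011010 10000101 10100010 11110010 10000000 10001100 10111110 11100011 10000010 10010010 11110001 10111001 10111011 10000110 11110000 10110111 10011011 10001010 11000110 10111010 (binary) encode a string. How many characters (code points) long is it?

8

Byte at offset 0: 0xF0 = 11110000 → 4-byte char (#1). Advance 4.
Byte at offset 4: 0xF2 = 11110010 → 4-byte char (#2). Advance 4.
Byte at offset 8: 0xF3 = 11110011 → 4-byte char (#3). Advance 4.
Byte at offset 12: 0xF2 = 11110010 → 4-byte char (#4). Advance 4.
Byte at offset 16: 0xE3 = 11100011 → 3-byte char (#5). Advance 3.
Byte at offset 19: 0xF1 = 11110001 → 4-byte char (#6). Advance 4.
Byte at offset 23: 0xF0 = 11110000 → 4-byte char (#7). Advance 4.
Byte at offset 27: 0xC6 = 11000110 → 2-byte char (#8). Advance 2.
Reached end at offset 29 after 8 code points.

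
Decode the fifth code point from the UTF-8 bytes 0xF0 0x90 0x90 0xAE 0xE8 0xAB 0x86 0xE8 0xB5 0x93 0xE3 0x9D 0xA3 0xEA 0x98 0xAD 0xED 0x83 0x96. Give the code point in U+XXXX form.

Offset 0: leading byte 0xF0 = 11110000 → 4-byte char #1 = F0 90 90 AE.
Offset 4: leading byte 0xE8 = 11101000 → 3-byte char #2 = E8 AB 86.
Offset 7: leading byte 0xE8 = 11101000 → 3-byte char #3 = E8 B5 93.
Offset 10: leading byte 0xE3 = 11100011 → 3-byte char #4 = E3 9D A3.
Offset 13: leading byte 0xEA = 11101010 → 3-byte char #5 = EA 98 AD.
Leading byte 0xEA = 11101010 matches 1110xxxx → 3-byte sequence.
Byte 1: 0xEA = 11101010, payload 1010 (4 bits).
Byte 2: 0x98 = 10011000 (10xxxxxx ✓), payload 011000.
Byte 3: 0xAD = 10101101 (10xxxxxx ✓), payload 101101.
Concatenate: 1010011000101101 = 0xA62D (16 bits → U+A62D).

U+A62D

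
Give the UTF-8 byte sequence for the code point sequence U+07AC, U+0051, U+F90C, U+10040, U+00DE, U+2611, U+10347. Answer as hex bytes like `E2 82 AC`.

DE AC 51 EF A4 8C F0 90 81 80 C3 9E E2 98 91 F0 90 8D 87

U+07AC: 2-byte form → DE AC.
U+0051: 1-byte form → 51.
U+F90C: 3-byte form → EF A4 8C.
U+10040: 4-byte form → F0 90 81 80.
U+00DE: 2-byte form → C3 9E.
U+2611: 3-byte form → E2 98 91.
U+10347: 4-byte form → F0 90 8D 87.
Concatenated (19 bytes): DE AC 51 EF A4 8C F0 90 81 80 C3 9E E2 98 91 F0 90 8D 87.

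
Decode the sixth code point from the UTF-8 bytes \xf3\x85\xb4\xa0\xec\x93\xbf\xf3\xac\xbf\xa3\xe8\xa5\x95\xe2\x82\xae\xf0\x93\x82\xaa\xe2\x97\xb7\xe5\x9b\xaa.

Offset 0: leading byte 0xF3 = 11110011 → 4-byte char #1 = F3 85 B4 A0.
Offset 4: leading byte 0xEC = 11101100 → 3-byte char #2 = EC 93 BF.
Offset 7: leading byte 0xF3 = 11110011 → 4-byte char #3 = F3 AC BF A3.
Offset 11: leading byte 0xE8 = 11101000 → 3-byte char #4 = E8 A5 95.
Offset 14: leading byte 0xE2 = 11100010 → 3-byte char #5 = E2 82 AE.
Offset 17: leading byte 0xF0 = 11110000 → 4-byte char #6 = F0 93 82 AA.
Leading byte 0xF0 = 11110000 matches 11110xxx → 4-byte sequence.
Byte 1: 0xF0 = 11110000, payload 000 (3 bits).
Byte 2: 0x93 = 10010011 (10xxxxxx ✓), payload 010011.
Byte 3: 0x82 = 10000010 (10xxxxxx ✓), payload 000010.
Byte 4: 0xAA = 10101010 (10xxxxxx ✓), payload 101010.
Concatenate: 000010011000010101010 = 0x130AA (21 bits → U+130AA).

U+130AA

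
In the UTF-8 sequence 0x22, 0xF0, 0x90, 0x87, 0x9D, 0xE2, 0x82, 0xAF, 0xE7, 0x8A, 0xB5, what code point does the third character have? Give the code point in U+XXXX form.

Offset 0: leading byte 0x22 = 00100010 → 1-byte char #1 = 22.
Offset 1: leading byte 0xF0 = 11110000 → 4-byte char #2 = F0 90 87 9D.
Offset 5: leading byte 0xE2 = 11100010 → 3-byte char #3 = E2 82 AF.
Leading byte 0xE2 = 11100010 matches 1110xxxx → 3-byte sequence.
Byte 1: 0xE2 = 11100010, payload 0010 (4 bits).
Byte 2: 0x82 = 10000010 (10xxxxxx ✓), payload 000010.
Byte 3: 0xAF = 10101111 (10xxxxxx ✓), payload 101111.
Concatenate: 0010000010101111 = 0x20AF (16 bits → U+20AF).

U+20AF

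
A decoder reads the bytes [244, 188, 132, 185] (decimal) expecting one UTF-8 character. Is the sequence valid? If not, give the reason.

invalid (encodes a value above U+10FFFF)

Leading byte 0xF4 = 11110100 → 4-byte form.
Payload = 0x13C139, which exceeds U+10FFFF, the maximum Unicode code point. (Leading bytes F5–FF, or F4 followed by ≥ 0x90, are invalid.)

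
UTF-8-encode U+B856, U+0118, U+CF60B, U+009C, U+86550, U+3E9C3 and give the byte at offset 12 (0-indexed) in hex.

0x86

U+B856 → 3-byte form EB A1 96 at offsets 0–2.
U+0118 → 2-byte form C4 98 at offsets 3–4.
U+CF60B → 4-byte form F3 8F 98 8B at offsets 5–8.
U+009C → 2-byte form C2 9C at offsets 9–10.
U+86550 → 4-byte form F2 86 95 90 at offsets 11–14.
Offset 12 falls in char 5's range; it's byte 2 of F2 86 95 90 = 0x86.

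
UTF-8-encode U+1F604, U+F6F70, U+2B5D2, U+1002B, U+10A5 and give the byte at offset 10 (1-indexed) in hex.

0xAB

1-indexed offset 10 is 0-indexed offset 9.
U+1F604 → 4-byte form F0 9F 98 84 at offsets 0–3.
U+F6F70 → 4-byte form F3 B6 BD B0 at offsets 4–7.
U+2B5D2 → 4-byte form F0 AB 97 92 at offsets 8–11.
Offset 9 falls in char 3's range; it's byte 2 of F0 AB 97 92 = 0xAB.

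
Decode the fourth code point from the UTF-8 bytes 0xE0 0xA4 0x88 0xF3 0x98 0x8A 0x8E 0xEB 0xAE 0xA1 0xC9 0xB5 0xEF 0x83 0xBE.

Offset 0: leading byte 0xE0 = 11100000 → 3-byte char #1 = E0 A4 88.
Offset 3: leading byte 0xF3 = 11110011 → 4-byte char #2 = F3 98 8A 8E.
Offset 7: leading byte 0xEB = 11101011 → 3-byte char #3 = EB AE A1.
Offset 10: leading byte 0xC9 = 11001001 → 2-byte char #4 = C9 B5.
Leading byte 0xC9 = 11001001 matches 110xxxxx → 2-byte sequence.
Byte 1: 0xC9 = 11001001, payload 01001 (5 bits).
Byte 2: 0xB5 = 10110101 (10xxxxxx ✓), payload 110101.
Concatenate: 01001110101 = 0x275 (11 bits → U+0275).

U+0275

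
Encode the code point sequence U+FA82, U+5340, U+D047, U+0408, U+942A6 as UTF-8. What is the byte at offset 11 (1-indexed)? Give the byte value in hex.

1-indexed offset 11 is 0-indexed offset 10.
U+FA82 → 3-byte form EF AA 82 at offsets 0–2.
U+5340 → 3-byte form E5 8D 80 at offsets 3–5.
U+D047 → 3-byte form ED 81 87 at offsets 6–8.
U+0408 → 2-byte form D0 88 at offsets 9–10.
Offset 10 falls in char 4's range; it's byte 2 of D0 88 = 0x88.

0x88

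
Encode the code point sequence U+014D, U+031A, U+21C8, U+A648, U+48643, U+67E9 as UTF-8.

C5 8D CC 9A E2 87 88 EA 99 88 F1 88 99 83 E6 9F A9

U+014D: 2-byte form → C5 8D.
U+031A: 2-byte form → CC 9A.
U+21C8: 3-byte form → E2 87 88.
U+A648: 3-byte form → EA 99 88.
U+48643: 4-byte form → F1 88 99 83.
U+67E9: 3-byte form → E6 9F A9.
Concatenated (17 bytes): C5 8D CC 9A E2 87 88 EA 99 88 F1 88 99 83 E6 9F A9.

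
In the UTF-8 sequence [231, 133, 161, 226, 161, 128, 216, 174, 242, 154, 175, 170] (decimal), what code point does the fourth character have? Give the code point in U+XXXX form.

Offset 0: leading byte 0xE7 = 11100111 → 3-byte char #1 = E7 85 A1.
Offset 3: leading byte 0xE2 = 11100010 → 3-byte char #2 = E2 A1 80.
Offset 6: leading byte 0xD8 = 11011000 → 2-byte char #3 = D8 AE.
Offset 8: leading byte 0xF2 = 11110010 → 4-byte char #4 = F2 9A AF AA.
Leading byte 0xF2 = 11110010 matches 11110xxx → 4-byte sequence.
Byte 1: 0xF2 = 11110010, payload 010 (3 bits).
Byte 2: 0x9A = 10011010 (10xxxxxx ✓), payload 011010.
Byte 3: 0xAF = 10101111 (10xxxxxx ✓), payload 101111.
Byte 4: 0xAA = 10101010 (10xxxxxx ✓), payload 101010.
Concatenate: 010011010101111101010 = 0x9ABEA (21 bits → U+9ABEA).

U+9ABEA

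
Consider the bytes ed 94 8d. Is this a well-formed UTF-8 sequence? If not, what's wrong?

valid

Leading byte 0xED = 11101101 → 3-byte form.
Continuation bytes 0x94=10010100, 0x8D=10001101 all match 10xxxxxx.
Decoded value 0xD50D is ≥ 0x800 (shortest form) and not a surrogate.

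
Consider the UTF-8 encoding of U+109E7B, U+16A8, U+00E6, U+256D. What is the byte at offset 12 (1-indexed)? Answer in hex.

0xAD

1-indexed offset 12 is 0-indexed offset 11.
U+109E7B → 4-byte form F4 89 B9 BB at offsets 0–3.
U+16A8 → 3-byte form E1 9A A8 at offsets 4–6.
U+00E6 → 2-byte form C3 A6 at offsets 7–8.
U+256D → 3-byte form E2 95 AD at offsets 9–11.
Offset 11 falls in char 4's range; it's byte 3 of E2 95 AD = 0xAD.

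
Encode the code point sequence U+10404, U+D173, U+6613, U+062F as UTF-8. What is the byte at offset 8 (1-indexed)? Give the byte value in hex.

0xE6

1-indexed offset 8 is 0-indexed offset 7.
U+10404 → 4-byte form F0 90 90 84 at offsets 0–3.
U+D173 → 3-byte form ED 85 B3 at offsets 4–6.
U+6613 → 3-byte form E6 98 93 at offsets 7–9.
Offset 7 falls in char 3's range; it's byte 1 of E6 98 93 = 0xE6.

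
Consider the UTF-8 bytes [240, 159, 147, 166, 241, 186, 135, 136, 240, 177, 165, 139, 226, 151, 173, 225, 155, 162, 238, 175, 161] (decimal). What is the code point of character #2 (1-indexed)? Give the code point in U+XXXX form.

U+7A1C8

Offset 0: leading byte 0xF0 = 11110000 → 4-byte char #1 = F0 9F 93 A6.
Offset 4: leading byte 0xF1 = 11110001 → 4-byte char #2 = F1 BA 87 88.
Leading byte 0xF1 = 11110001 matches 11110xxx → 4-byte sequence.
Byte 1: 0xF1 = 11110001, payload 001 (3 bits).
Byte 2: 0xBA = 10111010 (10xxxxxx ✓), payload 111010.
Byte 3: 0x87 = 10000111 (10xxxxxx ✓), payload 000111.
Byte 4: 0x88 = 10001000 (10xxxxxx ✓), payload 001000.
Concatenate: 001111010000111001000 = 0x7A1C8 (21 bits → U+7A1C8).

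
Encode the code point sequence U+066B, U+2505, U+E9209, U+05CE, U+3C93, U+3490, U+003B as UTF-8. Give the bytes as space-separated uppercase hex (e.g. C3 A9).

D9 AB E2 94 85 F3 A9 88 89 D7 8E E3 B2 93 E3 92 90 3B

U+066B: 2-byte form → D9 AB.
U+2505: 3-byte form → E2 94 85.
U+E9209: 4-byte form → F3 A9 88 89.
U+05CE: 2-byte form → D7 8E.
U+3C93: 3-byte form → E3 B2 93.
U+3490: 3-byte form → E3 92 90.
U+003B: 1-byte form → 3B.
Concatenated (18 bytes): D9 AB E2 94 85 F3 A9 88 89 D7 8E E3 B2 93 E3 92 90 3B.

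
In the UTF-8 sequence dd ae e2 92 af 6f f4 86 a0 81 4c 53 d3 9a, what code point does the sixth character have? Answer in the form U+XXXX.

Offset 0: leading byte 0xDD = 11011101 → 2-byte char #1 = DD AE.
Offset 2: leading byte 0xE2 = 11100010 → 3-byte char #2 = E2 92 AF.
Offset 5: leading byte 0x6F = 01101111 → 1-byte char #3 = 6F.
Offset 6: leading byte 0xF4 = 11110100 → 4-byte char #4 = F4 86 A0 81.
Offset 10: leading byte 0x4C = 01001100 → 1-byte char #5 = 4C.
Offset 11: leading byte 0x53 = 01010011 → 1-byte char #6 = 53.
Leading byte 0x53 = 01010011 matches 0xxxxxxx → 1-byte sequence.
Byte 1: 0x53 = 01010011, payload 1010011 (7 bits).
Concatenate: 1010011 = 0x53 (7 bits → U+0053).

U+0053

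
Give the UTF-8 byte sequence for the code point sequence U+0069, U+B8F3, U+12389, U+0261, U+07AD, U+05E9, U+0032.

69 EB A3 B3 F0 92 8E 89 C9 A1 DE AD D7 A9 32

U+0069: 1-byte form → 69.
U+B8F3: 3-byte form → EB A3 B3.
U+12389: 4-byte form → F0 92 8E 89.
U+0261: 2-byte form → C9 A1.
U+07AD: 2-byte form → DE AD.
U+05E9: 2-byte form → D7 A9.
U+0032: 1-byte form → 32.
Concatenated (15 bytes): 69 EB A3 B3 F0 92 8E 89 C9 A1 DE AD D7 A9 32.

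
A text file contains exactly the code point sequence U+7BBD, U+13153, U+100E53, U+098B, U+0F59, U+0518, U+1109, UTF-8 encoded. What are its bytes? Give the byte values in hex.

E7 AE BD F0 93 85 93 F4 80 B9 93 E0 A6 8B E0 BD 99 D4 98 E1 84 89

U+7BBD: 3-byte form → E7 AE BD.
U+13153: 4-byte form → F0 93 85 93.
U+100E53: 4-byte form → F4 80 B9 93.
U+098B: 3-byte form → E0 A6 8B.
U+0F59: 3-byte form → E0 BD 99.
U+0518: 2-byte form → D4 98.
U+1109: 3-byte form → E1 84 89.
Concatenated (22 bytes): E7 AE BD F0 93 85 93 F4 80 B9 93 E0 A6 8B E0 BD 99 D4 98 E1 84 89.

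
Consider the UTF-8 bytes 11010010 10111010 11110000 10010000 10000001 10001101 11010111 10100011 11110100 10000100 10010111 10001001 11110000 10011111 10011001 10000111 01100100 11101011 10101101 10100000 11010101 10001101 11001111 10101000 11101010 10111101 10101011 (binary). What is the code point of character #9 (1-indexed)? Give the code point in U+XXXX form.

Offset 0: leading byte 0xD2 = 11010010 → 2-byte char #1 = D2 BA.
Offset 2: leading byte 0xF0 = 11110000 → 4-byte char #2 = F0 90 81 8D.
Offset 6: leading byte 0xD7 = 11010111 → 2-byte char #3 = D7 A3.
Offset 8: leading byte 0xF4 = 11110100 → 4-byte char #4 = F4 84 97 89.
Offset 12: leading byte 0xF0 = 11110000 → 4-byte char #5 = F0 9F 99 87.
Offset 16: leading byte 0x64 = 01100100 → 1-byte char #6 = 64.
Offset 17: leading byte 0xEB = 11101011 → 3-byte char #7 = EB AD A0.
Offset 20: leading byte 0xD5 = 11010101 → 2-byte char #8 = D5 8D.
Offset 22: leading byte 0xCF = 11001111 → 2-byte char #9 = CF A8.
Leading byte 0xCF = 11001111 matches 110xxxxx → 2-byte sequence.
Byte 1: 0xCF = 11001111, payload 01111 (5 bits).
Byte 2: 0xA8 = 10101000 (10xxxxxx ✓), payload 101000.
Concatenate: 01111101000 = 0x3E8 (11 bits → U+03E8).

U+03E8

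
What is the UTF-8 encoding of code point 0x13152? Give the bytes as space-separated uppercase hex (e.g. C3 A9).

U+13152 = 0x13152 = 78162 decimal. In range U+10000–U+10FFFF → 4-byte form: 11110xxx 10xxxxxx 10xxxxxx 10xxxxxx.
Binary (21 bits): 000010011000101010010.
Split 3+6+6+6: 000 | 010011 | 000101 | 010010.
Byte 1: 11110000 = 0xF0.
Byte 2: 10010011 = 0x93.
Byte 3: 10000101 = 0x85.
Byte 4: 10010010 = 0x92.

F0 93 85 92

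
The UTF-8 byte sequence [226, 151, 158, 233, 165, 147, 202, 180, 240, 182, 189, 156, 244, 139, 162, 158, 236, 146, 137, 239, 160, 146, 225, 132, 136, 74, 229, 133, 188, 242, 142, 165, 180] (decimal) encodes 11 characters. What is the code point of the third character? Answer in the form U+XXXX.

Offset 0: leading byte 0xE2 = 11100010 → 3-byte char #1 = E2 97 9E.
Offset 3: leading byte 0xE9 = 11101001 → 3-byte char #2 = E9 A5 93.
Offset 6: leading byte 0xCA = 11001010 → 2-byte char #3 = CA B4.
Leading byte 0xCA = 11001010 matches 110xxxxx → 2-byte sequence.
Byte 1: 0xCA = 11001010, payload 01010 (5 bits).
Byte 2: 0xB4 = 10110100 (10xxxxxx ✓), payload 110100.
Concatenate: 01010110100 = 0x2B4 (11 bits → U+02B4).

U+02B4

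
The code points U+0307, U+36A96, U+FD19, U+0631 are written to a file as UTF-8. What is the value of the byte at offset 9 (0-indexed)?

U+0307 → 2-byte form CC 87 at offsets 0–1.
U+36A96 → 4-byte form F0 B6 AA 96 at offsets 2–5.
U+FD19 → 3-byte form EF B4 99 at offsets 6–8.
U+0631 → 2-byte form D8 B1 at offsets 9–10.
Offset 9 falls in char 4's range; it's byte 1 of D8 B1 = 0xD8.

0xD8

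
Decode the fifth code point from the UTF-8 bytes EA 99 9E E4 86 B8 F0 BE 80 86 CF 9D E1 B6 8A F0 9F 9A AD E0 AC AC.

U+1D8A

Offset 0: leading byte 0xEA = 11101010 → 3-byte char #1 = EA 99 9E.
Offset 3: leading byte 0xE4 = 11100100 → 3-byte char #2 = E4 86 B8.
Offset 6: leading byte 0xF0 = 11110000 → 4-byte char #3 = F0 BE 80 86.
Offset 10: leading byte 0xCF = 11001111 → 2-byte char #4 = CF 9D.
Offset 12: leading byte 0xE1 = 11100001 → 3-byte char #5 = E1 B6 8A.
Leading byte 0xE1 = 11100001 matches 1110xxxx → 3-byte sequence.
Byte 1: 0xE1 = 11100001, payload 0001 (4 bits).
Byte 2: 0xB6 = 10110110 (10xxxxxx ✓), payload 110110.
Byte 3: 0x8A = 10001010 (10xxxxxx ✓), payload 001010.
Concatenate: 0001110110001010 = 0x1D8A (16 bits → U+1D8A).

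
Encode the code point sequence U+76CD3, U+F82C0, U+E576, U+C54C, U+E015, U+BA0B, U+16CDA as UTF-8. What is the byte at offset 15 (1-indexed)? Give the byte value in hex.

1-indexed offset 15 is 0-indexed offset 14.
U+76CD3 → 4-byte form F1 B6 B3 93 at offsets 0–3.
U+F82C0 → 4-byte form F3 B8 8B 80 at offsets 4–7.
U+E576 → 3-byte form EE 95 B6 at offsets 8–10.
U+C54C → 3-byte form EC 95 8C at offsets 11–13.
U+E015 → 3-byte form EE 80 95 at offsets 14–16.
Offset 14 falls in char 5's range; it's byte 1 of EE 80 95 = 0xEE.

0xEE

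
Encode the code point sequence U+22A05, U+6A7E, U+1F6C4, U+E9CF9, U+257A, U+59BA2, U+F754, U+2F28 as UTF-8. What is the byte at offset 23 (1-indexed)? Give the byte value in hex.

0xEF

1-indexed offset 23 is 0-indexed offset 22.
U+22A05 → 4-byte form F0 A2 A8 85 at offsets 0–3.
U+6A7E → 3-byte form E6 A9 BE at offsets 4–6.
U+1F6C4 → 4-byte form F0 9F 9B 84 at offsets 7–10.
U+E9CF9 → 4-byte form F3 A9 B3 B9 at offsets 11–14.
U+257A → 3-byte form E2 95 BA at offsets 15–17.
U+59BA2 → 4-byte form F1 99 AE A2 at offsets 18–21.
U+F754 → 3-byte form EF 9D 94 at offsets 22–24.
Offset 22 falls in char 7's range; it's byte 1 of EF 9D 94 = 0xEF.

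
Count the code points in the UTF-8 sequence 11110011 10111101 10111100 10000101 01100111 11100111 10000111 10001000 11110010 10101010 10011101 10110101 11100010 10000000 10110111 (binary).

Byte at offset 0: 0xF3 = 11110011 → 4-byte char (#1). Advance 4.
Byte at offset 4: 0x67 = 01100111 → 1-byte char (#2). Advance 1.
Byte at offset 5: 0xE7 = 11100111 → 3-byte char (#3). Advance 3.
Byte at offset 8: 0xF2 = 11110010 → 4-byte char (#4). Advance 4.
Byte at offset 12: 0xE2 = 11100010 → 3-byte char (#5). Advance 3.
Reached end at offset 15 after 5 code points.

5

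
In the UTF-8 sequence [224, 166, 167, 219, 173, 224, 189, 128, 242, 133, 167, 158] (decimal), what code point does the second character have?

Offset 0: leading byte 0xE0 = 11100000 → 3-byte char #1 = E0 A6 A7.
Offset 3: leading byte 0xDB = 11011011 → 2-byte char #2 = DB AD.
Leading byte 0xDB = 11011011 matches 110xxxxx → 2-byte sequence.
Byte 1: 0xDB = 11011011, payload 11011 (5 bits).
Byte 2: 0xAD = 10101101 (10xxxxxx ✓), payload 101101.
Concatenate: 11011101101 = 0x6ED (11 bits → U+06ED).

U+06ED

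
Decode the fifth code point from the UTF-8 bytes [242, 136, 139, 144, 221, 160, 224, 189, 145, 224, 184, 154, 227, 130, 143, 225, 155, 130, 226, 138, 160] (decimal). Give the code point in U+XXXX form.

U+308F

Offset 0: leading byte 0xF2 = 11110010 → 4-byte char #1 = F2 88 8B 90.
Offset 4: leading byte 0xDD = 11011101 → 2-byte char #2 = DD A0.
Offset 6: leading byte 0xE0 = 11100000 → 3-byte char #3 = E0 BD 91.
Offset 9: leading byte 0xE0 = 11100000 → 3-byte char #4 = E0 B8 9A.
Offset 12: leading byte 0xE3 = 11100011 → 3-byte char #5 = E3 82 8F.
Leading byte 0xE3 = 11100011 matches 1110xxxx → 3-byte sequence.
Byte 1: 0xE3 = 11100011, payload 0011 (4 bits).
Byte 2: 0x82 = 10000010 (10xxxxxx ✓), payload 000010.
Byte 3: 0x8F = 10001111 (10xxxxxx ✓), payload 001111.
Concatenate: 0011000010001111 = 0x308F (16 bits → U+308F).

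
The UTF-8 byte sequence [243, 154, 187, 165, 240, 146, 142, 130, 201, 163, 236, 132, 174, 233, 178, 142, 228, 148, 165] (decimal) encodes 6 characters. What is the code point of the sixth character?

Offset 0: leading byte 0xF3 = 11110011 → 4-byte char #1 = F3 9A BB A5.
Offset 4: leading byte 0xF0 = 11110000 → 4-byte char #2 = F0 92 8E 82.
Offset 8: leading byte 0xC9 = 11001001 → 2-byte char #3 = C9 A3.
Offset 10: leading byte 0xEC = 11101100 → 3-byte char #4 = EC 84 AE.
Offset 13: leading byte 0xE9 = 11101001 → 3-byte char #5 = E9 B2 8E.
Offset 16: leading byte 0xE4 = 11100100 → 3-byte char #6 = E4 94 A5.
Leading byte 0xE4 = 11100100 matches 1110xxxx → 3-byte sequence.
Byte 1: 0xE4 = 11100100, payload 0100 (4 bits).
Byte 2: 0x94 = 10010100 (10xxxxxx ✓), payload 010100.
Byte 3: 0xA5 = 10100101 (10xxxxxx ✓), payload 100101.
Concatenate: 0100010100100101 = 0x4525 (16 bits → U+4525).

U+4525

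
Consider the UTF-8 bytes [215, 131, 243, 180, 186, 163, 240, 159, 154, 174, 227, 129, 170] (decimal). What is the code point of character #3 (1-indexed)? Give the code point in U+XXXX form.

Offset 0: leading byte 0xD7 = 11010111 → 2-byte char #1 = D7 83.
Offset 2: leading byte 0xF3 = 11110011 → 4-byte char #2 = F3 B4 BA A3.
Offset 6: leading byte 0xF0 = 11110000 → 4-byte char #3 = F0 9F 9A AE.
Leading byte 0xF0 = 11110000 matches 11110xxx → 4-byte sequence.
Byte 1: 0xF0 = 11110000, payload 000 (3 bits).
Byte 2: 0x9F = 10011111 (10xxxxxx ✓), payload 011111.
Byte 3: 0x9A = 10011010 (10xxxxxx ✓), payload 011010.
Byte 4: 0xAE = 10101110 (10xxxxxx ✓), payload 101110.
Concatenate: 000011111011010101110 = 0x1F6AE (21 bits → U+1F6AE).

U+1F6AE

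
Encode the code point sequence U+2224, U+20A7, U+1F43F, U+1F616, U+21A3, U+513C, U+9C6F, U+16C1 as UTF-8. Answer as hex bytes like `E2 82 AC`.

U+2224: 3-byte form → E2 88 A4.
U+20A7: 3-byte form → E2 82 A7.
U+1F43F: 4-byte form → F0 9F 90 BF.
U+1F616: 4-byte form → F0 9F 98 96.
U+21A3: 3-byte form → E2 86 A3.
U+513C: 3-byte form → E5 84 BC.
U+9C6F: 3-byte form → E9 B1 AF.
U+16C1: 3-byte form → E1 9B 81.
Concatenated (26 bytes): E2 88 A4 E2 82 A7 F0 9F 90 BF F0 9F 98 96 E2 86 A3 E5 84 BC E9 B1 AF E1 9B 81.

E2 88 A4 E2 82 A7 F0 9F 90 BF F0 9F 98 96 E2 86 A3 E5 84 BC E9 B1 AF E1 9B 81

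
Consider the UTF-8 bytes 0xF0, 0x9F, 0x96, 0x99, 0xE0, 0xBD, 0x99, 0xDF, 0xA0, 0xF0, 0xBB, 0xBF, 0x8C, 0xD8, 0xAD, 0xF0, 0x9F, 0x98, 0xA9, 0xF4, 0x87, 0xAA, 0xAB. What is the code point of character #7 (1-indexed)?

U+107AAB

Offset 0: leading byte 0xF0 = 11110000 → 4-byte char #1 = F0 9F 96 99.
Offset 4: leading byte 0xE0 = 11100000 → 3-byte char #2 = E0 BD 99.
Offset 7: leading byte 0xDF = 11011111 → 2-byte char #3 = DF A0.
Offset 9: leading byte 0xF0 = 11110000 → 4-byte char #4 = F0 BB BF 8C.
Offset 13: leading byte 0xD8 = 11011000 → 2-byte char #5 = D8 AD.
Offset 15: leading byte 0xF0 = 11110000 → 4-byte char #6 = F0 9F 98 A9.
Offset 19: leading byte 0xF4 = 11110100 → 4-byte char #7 = F4 87 AA AB.
Leading byte 0xF4 = 11110100 matches 11110xxx → 4-byte sequence.
Byte 1: 0xF4 = 11110100, payload 100 (3 bits).
Byte 2: 0x87 = 10000111 (10xxxxxx ✓), payload 000111.
Byte 3: 0xAA = 10101010 (10xxxxxx ✓), payload 101010.
Byte 4: 0xAB = 10101011 (10xxxxxx ✓), payload 101011.
Concatenate: 100000111101010101011 = 0x107AAB (21 bits → U+107AAB).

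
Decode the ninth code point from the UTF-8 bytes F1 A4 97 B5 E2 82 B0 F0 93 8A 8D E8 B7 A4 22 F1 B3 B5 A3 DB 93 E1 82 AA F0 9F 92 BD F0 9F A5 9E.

Offset 0: leading byte 0xF1 = 11110001 → 4-byte char #1 = F1 A4 97 B5.
Offset 4: leading byte 0xE2 = 11100010 → 3-byte char #2 = E2 82 B0.
Offset 7: leading byte 0xF0 = 11110000 → 4-byte char #3 = F0 93 8A 8D.
Offset 11: leading byte 0xE8 = 11101000 → 3-byte char #4 = E8 B7 A4.
Offset 14: leading byte 0x22 = 00100010 → 1-byte char #5 = 22.
Offset 15: leading byte 0xF1 = 11110001 → 4-byte char #6 = F1 B3 B5 A3.
Offset 19: leading byte 0xDB = 11011011 → 2-byte char #7 = DB 93.
Offset 21: leading byte 0xE1 = 11100001 → 3-byte char #8 = E1 82 AA.
Offset 24: leading byte 0xF0 = 11110000 → 4-byte char #9 = F0 9F 92 BD.
Leading byte 0xF0 = 11110000 matches 11110xxx → 4-byte sequence.
Byte 1: 0xF0 = 11110000, payload 000 (3 bits).
Byte 2: 0x9F = 10011111 (10xxxxxx ✓), payload 011111.
Byte 3: 0x92 = 10010010 (10xxxxxx ✓), payload 010010.
Byte 4: 0xBD = 10111101 (10xxxxxx ✓), payload 111101.
Concatenate: 000011111010010111101 = 0x1F4BD (21 bits → U+1F4BD).

U+1F4BD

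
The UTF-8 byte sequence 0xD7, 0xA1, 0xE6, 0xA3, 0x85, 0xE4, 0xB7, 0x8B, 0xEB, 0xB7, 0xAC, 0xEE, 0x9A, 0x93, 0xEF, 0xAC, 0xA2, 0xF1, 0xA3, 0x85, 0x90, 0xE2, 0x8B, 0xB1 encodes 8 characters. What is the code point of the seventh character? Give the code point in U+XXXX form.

Offset 0: leading byte 0xD7 = 11010111 → 2-byte char #1 = D7 A1.
Offset 2: leading byte 0xE6 = 11100110 → 3-byte char #2 = E6 A3 85.
Offset 5: leading byte 0xE4 = 11100100 → 3-byte char #3 = E4 B7 8B.
Offset 8: leading byte 0xEB = 11101011 → 3-byte char #4 = EB B7 AC.
Offset 11: leading byte 0xEE = 11101110 → 3-byte char #5 = EE 9A 93.
Offset 14: leading byte 0xEF = 11101111 → 3-byte char #6 = EF AC A2.
Offset 17: leading byte 0xF1 = 11110001 → 4-byte char #7 = F1 A3 85 90.
Leading byte 0xF1 = 11110001 matches 11110xxx → 4-byte sequence.
Byte 1: 0xF1 = 11110001, payload 001 (3 bits).
Byte 2: 0xA3 = 10100011 (10xxxxxx ✓), payload 100011.
Byte 3: 0x85 = 10000101 (10xxxxxx ✓), payload 000101.
Byte 4: 0x90 = 10010000 (10xxxxxx ✓), payload 010000.
Concatenate: 001100011000101010000 = 0x63150 (21 bits → U+63150).

U+63150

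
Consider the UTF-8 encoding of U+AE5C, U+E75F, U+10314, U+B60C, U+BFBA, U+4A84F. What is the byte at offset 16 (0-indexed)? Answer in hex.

0xF1

U+AE5C → 3-byte form EA B9 9C at offsets 0–2.
U+E75F → 3-byte form EE 9D 9F at offsets 3–5.
U+10314 → 4-byte form F0 90 8C 94 at offsets 6–9.
U+B60C → 3-byte form EB 98 8C at offsets 10–12.
U+BFBA → 3-byte form EB BE BA at offsets 13–15.
U+4A84F → 4-byte form F1 8A A1 8F at offsets 16–19.
Offset 16 falls in char 6's range; it's byte 1 of F1 8A A1 8F = 0xF1.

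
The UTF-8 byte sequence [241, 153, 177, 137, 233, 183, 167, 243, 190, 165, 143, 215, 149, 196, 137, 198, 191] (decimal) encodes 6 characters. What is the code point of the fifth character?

Offset 0: leading byte 0xF1 = 11110001 → 4-byte char #1 = F1 99 B1 89.
Offset 4: leading byte 0xE9 = 11101001 → 3-byte char #2 = E9 B7 A7.
Offset 7: leading byte 0xF3 = 11110011 → 4-byte char #3 = F3 BE A5 8F.
Offset 11: leading byte 0xD7 = 11010111 → 2-byte char #4 = D7 95.
Offset 13: leading byte 0xC4 = 11000100 → 2-byte char #5 = C4 89.
Leading byte 0xC4 = 11000100 matches 110xxxxx → 2-byte sequence.
Byte 1: 0xC4 = 11000100, payload 00100 (5 bits).
Byte 2: 0x89 = 10001001 (10xxxxxx ✓), payload 001001.
Concatenate: 00100001001 = 0x109 (11 bits → U+0109).

U+0109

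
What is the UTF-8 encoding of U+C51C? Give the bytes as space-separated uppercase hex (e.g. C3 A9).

EC 94 9C

U+C51C = 0xC51C = 50460 decimal. In range U+0800–U+FFFF → 3-byte form: 1110xxxx 10xxxxxx 10xxxxxx.
Binary (16 bits): 1100010100011100.
Split 4+6+6: 1100 | 010100 | 011100.
Byte 1: 11101100 = 0xEC.
Byte 2: 10010100 = 0x94.
Byte 3: 10011100 = 0x9C.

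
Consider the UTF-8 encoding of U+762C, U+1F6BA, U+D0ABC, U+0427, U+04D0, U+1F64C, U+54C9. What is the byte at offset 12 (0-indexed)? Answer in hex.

0xA7

U+762C → 3-byte form E7 98 AC at offsets 0–2.
U+1F6BA → 4-byte form F0 9F 9A BA at offsets 3–6.
U+D0ABC → 4-byte form F3 90 AA BC at offsets 7–10.
U+0427 → 2-byte form D0 A7 at offsets 11–12.
Offset 12 falls in char 4's range; it's byte 2 of D0 A7 = 0xA7.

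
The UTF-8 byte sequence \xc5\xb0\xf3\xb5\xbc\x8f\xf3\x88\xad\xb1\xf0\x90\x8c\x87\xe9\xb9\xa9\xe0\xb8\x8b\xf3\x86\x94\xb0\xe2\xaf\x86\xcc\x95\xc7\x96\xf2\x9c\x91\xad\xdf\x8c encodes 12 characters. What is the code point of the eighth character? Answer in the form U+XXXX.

Offset 0: leading byte 0xC5 = 11000101 → 2-byte char #1 = C5 B0.
Offset 2: leading byte 0xF3 = 11110011 → 4-byte char #2 = F3 B5 BC 8F.
Offset 6: leading byte 0xF3 = 11110011 → 4-byte char #3 = F3 88 AD B1.
Offset 10: leading byte 0xF0 = 11110000 → 4-byte char #4 = F0 90 8C 87.
Offset 14: leading byte 0xE9 = 11101001 → 3-byte char #5 = E9 B9 A9.
Offset 17: leading byte 0xE0 = 11100000 → 3-byte char #6 = E0 B8 8B.
Offset 20: leading byte 0xF3 = 11110011 → 4-byte char #7 = F3 86 94 B0.
Offset 24: leading byte 0xE2 = 11100010 → 3-byte char #8 = E2 AF 86.
Leading byte 0xE2 = 11100010 matches 1110xxxx → 3-byte sequence.
Byte 1: 0xE2 = 11100010, payload 0010 (4 bits).
Byte 2: 0xAF = 10101111 (10xxxxxx ✓), payload 101111.
Byte 3: 0x86 = 10000110 (10xxxxxx ✓), payload 000110.
Concatenate: 0010101111000110 = 0x2BC6 (16 bits → U+2BC6).

U+2BC6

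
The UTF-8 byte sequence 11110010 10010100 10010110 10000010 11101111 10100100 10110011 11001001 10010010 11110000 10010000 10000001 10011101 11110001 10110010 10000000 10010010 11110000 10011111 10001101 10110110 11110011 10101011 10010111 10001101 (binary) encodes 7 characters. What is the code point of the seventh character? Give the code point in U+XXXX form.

U+EB5CD

Offset 0: leading byte 0xF2 = 11110010 → 4-byte char #1 = F2 94 96 82.
Offset 4: leading byte 0xEF = 11101111 → 3-byte char #2 = EF A4 B3.
Offset 7: leading byte 0xC9 = 11001001 → 2-byte char #3 = C9 92.
Offset 9: leading byte 0xF0 = 11110000 → 4-byte char #4 = F0 90 81 9D.
Offset 13: leading byte 0xF1 = 11110001 → 4-byte char #5 = F1 B2 80 92.
Offset 17: leading byte 0xF0 = 11110000 → 4-byte char #6 = F0 9F 8D B6.
Offset 21: leading byte 0xF3 = 11110011 → 4-byte char #7 = F3 AB 97 8D.
Leading byte 0xF3 = 11110011 matches 11110xxx → 4-byte sequence.
Byte 1: 0xF3 = 11110011, payload 011 (3 bits).
Byte 2: 0xAB = 10101011 (10xxxxxx ✓), payload 101011.
Byte 3: 0x97 = 10010111 (10xxxxxx ✓), payload 010111.
Byte 4: 0x8D = 10001101 (10xxxxxx ✓), payload 001101.
Concatenate: 011101011010111001101 = 0xEB5CD (21 bits → U+EB5CD).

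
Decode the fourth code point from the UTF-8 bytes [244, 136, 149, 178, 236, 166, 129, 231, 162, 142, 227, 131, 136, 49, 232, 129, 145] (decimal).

U+30C8

Offset 0: leading byte 0xF4 = 11110100 → 4-byte char #1 = F4 88 95 B2.
Offset 4: leading byte 0xEC = 11101100 → 3-byte char #2 = EC A6 81.
Offset 7: leading byte 0xE7 = 11100111 → 3-byte char #3 = E7 A2 8E.
Offset 10: leading byte 0xE3 = 11100011 → 3-byte char #4 = E3 83 88.
Leading byte 0xE3 = 11100011 matches 1110xxxx → 3-byte sequence.
Byte 1: 0xE3 = 11100011, payload 0011 (4 bits).
Byte 2: 0x83 = 10000011 (10xxxxxx ✓), payload 000011.
Byte 3: 0x88 = 10001000 (10xxxxxx ✓), payload 001000.
Concatenate: 0011000011001000 = 0x30C8 (16 bits → U+30C8).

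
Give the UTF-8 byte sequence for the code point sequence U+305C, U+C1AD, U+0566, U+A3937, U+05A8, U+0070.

U+305C: 3-byte form → E3 81 9C.
U+C1AD: 3-byte form → EC 86 AD.
U+0566: 2-byte form → D5 A6.
U+A3937: 4-byte form → F2 A3 A4 B7.
U+05A8: 2-byte form → D6 A8.
U+0070: 1-byte form → 70.
Concatenated (15 bytes): E3 81 9C EC 86 AD D5 A6 F2 A3 A4 B7 D6 A8 70.

E3 81 9C EC 86 AD D5 A6 F2 A3 A4 B7 D6 A8 70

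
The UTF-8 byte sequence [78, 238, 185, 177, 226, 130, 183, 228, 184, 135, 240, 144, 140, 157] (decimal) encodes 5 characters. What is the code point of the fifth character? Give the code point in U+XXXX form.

Offset 0: leading byte 0x4E = 01001110 → 1-byte char #1 = 4E.
Offset 1: leading byte 0xEE = 11101110 → 3-byte char #2 = EE B9 B1.
Offset 4: leading byte 0xE2 = 11100010 → 3-byte char #3 = E2 82 B7.
Offset 7: leading byte 0xE4 = 11100100 → 3-byte char #4 = E4 B8 87.
Offset 10: leading byte 0xF0 = 11110000 → 4-byte char #5 = F0 90 8C 9D.
Leading byte 0xF0 = 11110000 matches 11110xxx → 4-byte sequence.
Byte 1: 0xF0 = 11110000, payload 000 (3 bits).
Byte 2: 0x90 = 10010000 (10xxxxxx ✓), payload 010000.
Byte 3: 0x8C = 10001100 (10xxxxxx ✓), payload 001100.
Byte 4: 0x9D = 10011101 (10xxxxxx ✓), payload 011101.
Concatenate: 000010000001100011101 = 0x1031D (21 bits → U+1031D).

U+1031D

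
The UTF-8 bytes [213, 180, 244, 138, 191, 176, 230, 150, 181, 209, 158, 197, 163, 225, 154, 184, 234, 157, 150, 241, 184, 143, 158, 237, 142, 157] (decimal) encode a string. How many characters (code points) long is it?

9

Byte at offset 0: 0xD5 = 11010101 → 2-byte char (#1). Advance 2.
Byte at offset 2: 0xF4 = 11110100 → 4-byte char (#2). Advance 4.
Byte at offset 6: 0xE6 = 11100110 → 3-byte char (#3). Advance 3.
Byte at offset 9: 0xD1 = 11010001 → 2-byte char (#4). Advance 2.
Byte at offset 11: 0xC5 = 11000101 → 2-byte char (#5). Advance 2.
Byte at offset 13: 0xE1 = 11100001 → 3-byte char (#6). Advance 3.
Byte at offset 16: 0xEA = 11101010 → 3-byte char (#7). Advance 3.
Byte at offset 19: 0xF1 = 11110001 → 4-byte char (#8). Advance 4.
Byte at offset 23: 0xED = 11101101 → 3-byte char (#9). Advance 3.
Reached end at offset 26 after 9 code points.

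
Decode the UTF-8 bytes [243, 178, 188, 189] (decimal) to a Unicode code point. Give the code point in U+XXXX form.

Leading byte 0xF3 = 11110011 matches 11110xxx → 4-byte sequence.
Byte 1: 0xF3 = 11110011, payload 011 (3 bits).
Byte 2: 0xB2 = 10110010 (10xxxxxx ✓), payload 110010.
Byte 3: 0xBC = 10111100 (10xxxxxx ✓), payload 111100.
Byte 4: 0xBD = 10111101 (10xxxxxx ✓), payload 111101.
Concatenate: 011110010111100111101 = 0xF2F3D (21 bits → U+F2F3D).

U+F2F3D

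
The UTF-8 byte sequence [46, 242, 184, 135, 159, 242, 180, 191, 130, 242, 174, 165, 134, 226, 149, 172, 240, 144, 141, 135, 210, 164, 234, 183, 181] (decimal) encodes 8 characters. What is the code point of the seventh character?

U+04A4

Offset 0: leading byte 0x2E = 00101110 → 1-byte char #1 = 2E.
Offset 1: leading byte 0xF2 = 11110010 → 4-byte char #2 = F2 B8 87 9F.
Offset 5: leading byte 0xF2 = 11110010 → 4-byte char #3 = F2 B4 BF 82.
Offset 9: leading byte 0xF2 = 11110010 → 4-byte char #4 = F2 AE A5 86.
Offset 13: leading byte 0xE2 = 11100010 → 3-byte char #5 = E2 95 AC.
Offset 16: leading byte 0xF0 = 11110000 → 4-byte char #6 = F0 90 8D 87.
Offset 20: leading byte 0xD2 = 11010010 → 2-byte char #7 = D2 A4.
Leading byte 0xD2 = 11010010 matches 110xxxxx → 2-byte sequence.
Byte 1: 0xD2 = 11010010, payload 10010 (5 bits).
Byte 2: 0xA4 = 10100100 (10xxxxxx ✓), payload 100100.
Concatenate: 10010100100 = 0x4A4 (11 bits → U+04A4).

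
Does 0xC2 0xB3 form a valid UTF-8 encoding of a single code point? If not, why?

valid

Leading byte 0xC2 = 11000010 → 2-byte form.
Continuation bytes 0xB3=10110011 all match 10xxxxxx.
Decoded value 0xB3 is ≥ 0x80 (shortest form) and not a surrogate.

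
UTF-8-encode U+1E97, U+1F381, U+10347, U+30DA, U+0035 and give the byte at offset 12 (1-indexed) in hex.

0xE3

1-indexed offset 12 is 0-indexed offset 11.
U+1E97 → 3-byte form E1 BA 97 at offsets 0–2.
U+1F381 → 4-byte form F0 9F 8E 81 at offsets 3–6.
U+10347 → 4-byte form F0 90 8D 87 at offsets 7–10.
U+30DA → 3-byte form E3 83 9A at offsets 11–13.
Offset 11 falls in char 4's range; it's byte 1 of E3 83 9A = 0xE3.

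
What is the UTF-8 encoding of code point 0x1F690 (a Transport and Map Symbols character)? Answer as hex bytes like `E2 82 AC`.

F0 9F 9A 90

U+1F690 = 0x1F690 = 128656 decimal. In range U+10000–U+10FFFF → 4-byte form: 11110xxx 10xxxxxx 10xxxxxx 10xxxxxx.
Binary (21 bits): 000011111011010010000.
Split 3+6+6+6: 000 | 011111 | 011010 | 010000.
Byte 1: 11110000 = 0xF0.
Byte 2: 10011111 = 0x9F.
Byte 3: 10011010 = 0x9A.
Byte 4: 10010000 = 0x90.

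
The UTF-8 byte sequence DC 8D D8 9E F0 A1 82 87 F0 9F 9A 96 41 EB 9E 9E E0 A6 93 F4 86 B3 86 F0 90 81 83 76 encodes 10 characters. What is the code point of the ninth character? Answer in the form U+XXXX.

U+10043

Offset 0: leading byte 0xDC = 11011100 → 2-byte char #1 = DC 8D.
Offset 2: leading byte 0xD8 = 11011000 → 2-byte char #2 = D8 9E.
Offset 4: leading byte 0xF0 = 11110000 → 4-byte char #3 = F0 A1 82 87.
Offset 8: leading byte 0xF0 = 11110000 → 4-byte char #4 = F0 9F 9A 96.
Offset 12: leading byte 0x41 = 01000001 → 1-byte char #5 = 41.
Offset 13: leading byte 0xEB = 11101011 → 3-byte char #6 = EB 9E 9E.
Offset 16: leading byte 0xE0 = 11100000 → 3-byte char #7 = E0 A6 93.
Offset 19: leading byte 0xF4 = 11110100 → 4-byte char #8 = F4 86 B3 86.
Offset 23: leading byte 0xF0 = 11110000 → 4-byte char #9 = F0 90 81 83.
Leading byte 0xF0 = 11110000 matches 11110xxx → 4-byte sequence.
Byte 1: 0xF0 = 11110000, payload 000 (3 bits).
Byte 2: 0x90 = 10010000 (10xxxxxx ✓), payload 010000.
Byte 3: 0x81 = 10000001 (10xxxxxx ✓), payload 000001.
Byte 4: 0x83 = 10000011 (10xxxxxx ✓), payload 000011.
Concatenate: 000010000000001000011 = 0x10043 (21 bits → U+10043).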